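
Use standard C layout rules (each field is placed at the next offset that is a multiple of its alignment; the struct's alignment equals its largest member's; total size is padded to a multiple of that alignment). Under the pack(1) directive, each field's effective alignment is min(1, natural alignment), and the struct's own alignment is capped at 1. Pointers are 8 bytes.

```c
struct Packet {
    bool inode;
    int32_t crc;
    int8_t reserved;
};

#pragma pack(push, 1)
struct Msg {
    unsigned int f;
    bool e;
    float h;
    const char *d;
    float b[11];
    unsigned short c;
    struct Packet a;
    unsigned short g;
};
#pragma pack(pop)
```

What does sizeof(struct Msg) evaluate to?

77

Packet: @0: inode [1B, align 1] → 1; +3 pad (align 4); @4: crc [4B, align 4] → 8; @8: reserved [1B, align 1] → 9; +3 tail pad (align 4); size 12, align 4
@0: f [4B, align 1] → 4
@4: e [1B, align 1] → 5
@5: h [4B, align 1] → 9
@9: d [8B, align 1] → 17
@17: b [44B, align 1] → 61
@61: c [2B, align 1] → 63
@63: a [12B, align 1] → 75
@75: g [2B, align 1] → 77
size 77, align 1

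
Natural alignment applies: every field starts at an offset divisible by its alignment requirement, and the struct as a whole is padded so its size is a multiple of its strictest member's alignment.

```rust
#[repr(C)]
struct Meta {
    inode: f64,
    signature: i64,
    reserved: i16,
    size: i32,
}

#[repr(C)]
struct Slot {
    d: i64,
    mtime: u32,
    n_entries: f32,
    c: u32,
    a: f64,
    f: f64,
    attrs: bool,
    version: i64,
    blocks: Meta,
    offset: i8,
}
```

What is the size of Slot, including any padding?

Meta: inode at 0 (size 8, align 8) → ends 8; signature at 8 (size 8, align 8) → ends 16; reserved at 16 (size 2, align 2) → ends 18; pad 2 to align 4 for size; size at 20 (size 4, align 4) → ends 24; total 24 bytes, alignment 8
d at 0 (size 8, align 8) → ends 8
mtime at 8 (size 4, align 4) → ends 12
n_entries at 12 (size 4, align 4) → ends 16
c at 16 (size 4, align 4) → ends 20
pad 4 to align 8 for a
a at 24 (size 8, align 8) → ends 32
f at 32 (size 8, align 8) → ends 40
attrs at 40 (size 1, align 1) → ends 41
pad 7 to align 8 for version
version at 48 (size 8, align 8) → ends 56
blocks at 56 (size 24, align 8) → ends 80
offset at 80 (size 1, align 1) → ends 81
tail pad 7 to reach multiple of 8
total 88 bytes, alignment 8

88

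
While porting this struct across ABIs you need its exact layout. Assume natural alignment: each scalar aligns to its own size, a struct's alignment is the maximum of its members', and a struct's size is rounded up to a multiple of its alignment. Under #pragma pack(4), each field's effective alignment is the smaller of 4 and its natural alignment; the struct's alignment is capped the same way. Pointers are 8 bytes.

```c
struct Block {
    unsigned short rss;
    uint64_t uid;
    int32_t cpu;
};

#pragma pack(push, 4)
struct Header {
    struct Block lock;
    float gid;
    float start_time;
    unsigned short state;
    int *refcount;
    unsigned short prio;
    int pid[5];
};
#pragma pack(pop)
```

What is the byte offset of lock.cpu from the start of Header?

Block: rss at 0 (size 2, align 2) → ends 2; pad 6 to align 8 for uid; uid at 8 (size 8, align 8) → ends 16; cpu at 16 (size 4, align 4) → ends 20; tail pad 4 to reach multiple of 8; total 24 bytes, alignment 8
lock at 0 (size 24, align 4) → ends 24
within Block: cpu at 16
0 + 16 = 16

16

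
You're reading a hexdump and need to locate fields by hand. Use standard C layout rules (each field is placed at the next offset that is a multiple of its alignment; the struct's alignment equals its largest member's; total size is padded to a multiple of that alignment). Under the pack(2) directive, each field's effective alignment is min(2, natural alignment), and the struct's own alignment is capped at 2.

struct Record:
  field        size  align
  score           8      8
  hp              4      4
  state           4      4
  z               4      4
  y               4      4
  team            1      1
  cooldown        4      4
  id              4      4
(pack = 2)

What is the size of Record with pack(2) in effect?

score at 0 (size 8, align 2) → ends 8
hp at 8 (size 4, align 2) → ends 12
state at 12 (size 4, align 2) → ends 16
z at 16 (size 4, align 2) → ends 20
y at 20 (size 4, align 2) → ends 24
team at 24 (size 1, align 1) → ends 25
pad 1 to align 2 for cooldown
cooldown at 26 (size 4, align 2) → ends 30
id at 30 (size 4, align 2) → ends 34
total 34 bytes, alignment 2

34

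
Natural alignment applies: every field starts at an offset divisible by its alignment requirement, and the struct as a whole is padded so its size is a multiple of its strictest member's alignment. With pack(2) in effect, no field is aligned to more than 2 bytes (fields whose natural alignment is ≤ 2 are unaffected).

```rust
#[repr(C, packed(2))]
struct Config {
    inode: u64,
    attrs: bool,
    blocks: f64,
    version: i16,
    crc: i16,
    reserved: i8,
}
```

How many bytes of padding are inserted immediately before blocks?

inode at 0 (size 8, align 2) → ends 8
attrs at 8 (size 1, align 1) → ends 9
pad 1 to align 2 for blocks
blocks at 10 (size 8, align 2) → ends 18

1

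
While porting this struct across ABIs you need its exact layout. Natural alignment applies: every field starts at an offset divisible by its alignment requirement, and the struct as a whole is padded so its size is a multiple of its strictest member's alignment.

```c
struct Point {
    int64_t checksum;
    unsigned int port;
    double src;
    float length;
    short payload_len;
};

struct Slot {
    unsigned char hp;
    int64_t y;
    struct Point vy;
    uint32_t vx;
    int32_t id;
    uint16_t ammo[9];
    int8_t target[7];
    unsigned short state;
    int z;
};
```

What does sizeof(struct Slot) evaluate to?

88 bytes

Point: 0..8  checksum  (8B, 8-aligned); 8..12  port  (4B, 4-aligned); 12..16  -- padding (4B); 16..24  src  (8B, 8-aligned); 24..28  length  (4B, 4-aligned); 28..30  payload_len  (2B, 2-aligned); 30..32  -- tail padding (2B); sizeof = 32, alignof = 8
0..1  hp  (1B, 1-aligned)
1..8  -- padding (7B)
8..16  y  (8B, 8-aligned)
16..48  vy  (32B, 8-aligned)
48..52  vx  (4B, 4-aligned)
52..56  id  (4B, 4-aligned)
56..74  ammo  (18B, 2-aligned)
74..81  target  (7B, 1-aligned)
81..82  -- padding (1B)
82..84  state  (2B, 2-aligned)
84..88  z  (4B, 4-aligned)
sizeof = 88, alignof = 8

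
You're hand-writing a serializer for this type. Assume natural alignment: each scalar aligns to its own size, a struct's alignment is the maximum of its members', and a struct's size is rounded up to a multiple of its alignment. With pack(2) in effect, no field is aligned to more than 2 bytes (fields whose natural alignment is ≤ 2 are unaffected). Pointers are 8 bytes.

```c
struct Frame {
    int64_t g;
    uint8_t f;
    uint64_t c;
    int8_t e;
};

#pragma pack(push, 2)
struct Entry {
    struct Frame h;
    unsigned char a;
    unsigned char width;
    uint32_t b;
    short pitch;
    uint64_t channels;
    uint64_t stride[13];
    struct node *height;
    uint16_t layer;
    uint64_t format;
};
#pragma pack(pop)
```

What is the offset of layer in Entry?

160

Frame: 0..8  g  (8B, 8-aligned); 8..9  f  (1B, 1-aligned); 9..16  -- padding (7B); 16..24  c  (8B, 8-aligned); 24..25  e  (1B, 1-aligned); 25..32  -- tail padding (7B); sizeof = 32, alignof = 8
0..32  h  (32B, 2-aligned)
32..33  a  (1B, 1-aligned)
33..34  width  (1B, 1-aligned)
34..38  b  (4B, 2-aligned)
38..40  pitch  (2B, 2-aligned)
40..48  channels  (8B, 2-aligned)
48..152  stride  (104B, 2-aligned)
152..160  height  (8B, 2-aligned)
160..162  layer  (2B, 2-aligned)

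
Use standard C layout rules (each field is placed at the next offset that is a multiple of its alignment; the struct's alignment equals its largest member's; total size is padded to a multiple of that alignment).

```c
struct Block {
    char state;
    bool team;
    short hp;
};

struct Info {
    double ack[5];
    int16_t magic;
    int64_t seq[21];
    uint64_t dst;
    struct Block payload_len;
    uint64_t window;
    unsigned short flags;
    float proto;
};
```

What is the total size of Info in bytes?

Block: state at 0 (size 1, align 1) → ends 1; team at 1 (size 1, align 1) → ends 2; hp at 2 (size 2, align 2) → ends 4; total 4 bytes, alignment 2
ack at 0 (size 40, align 8) → ends 40
magic at 40 (size 2, align 2) → ends 42
pad 6 to align 8 for seq
seq at 48 (size 168, align 8) → ends 216
dst at 216 (size 8, align 8) → ends 224
payload_len at 224 (size 4, align 2) → ends 228
pad 4 to align 8 for window
window at 232 (size 8, align 8) → ends 240
flags at 240 (size 2, align 2) → ends 242
pad 2 to align 4 for proto
proto at 244 (size 4, align 4) → ends 248
total 248 bytes, alignment 8

248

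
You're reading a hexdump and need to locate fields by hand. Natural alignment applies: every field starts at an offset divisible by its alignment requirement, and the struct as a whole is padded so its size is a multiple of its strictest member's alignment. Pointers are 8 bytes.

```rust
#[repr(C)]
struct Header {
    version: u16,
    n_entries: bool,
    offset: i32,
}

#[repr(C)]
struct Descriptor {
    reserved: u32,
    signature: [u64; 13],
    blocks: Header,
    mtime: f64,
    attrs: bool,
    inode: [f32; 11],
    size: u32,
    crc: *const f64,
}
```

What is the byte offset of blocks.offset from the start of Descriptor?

116

Header: version at 0 (size 2, align 2) → ends 2; n_entries at 2 (size 1, align 1) → ends 3; pad 1 to align 4 for offset; offset at 4 (size 4, align 4) → ends 8; total 8 bytes, alignment 4
reserved at 0 (size 4, align 4) → ends 4
pad 4 to align 8 for signature
signature at 8 (size 104, align 8) → ends 112
blocks at 112 (size 8, align 4) → ends 120
within Header: offset at 4
112 + 4 = 116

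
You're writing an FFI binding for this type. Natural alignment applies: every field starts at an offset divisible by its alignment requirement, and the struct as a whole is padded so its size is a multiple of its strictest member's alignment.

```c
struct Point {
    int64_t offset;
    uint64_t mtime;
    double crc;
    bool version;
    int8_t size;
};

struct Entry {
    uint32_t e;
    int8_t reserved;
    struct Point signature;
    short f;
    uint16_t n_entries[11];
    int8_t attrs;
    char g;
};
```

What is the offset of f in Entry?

40

Point: 0..8  offset  (8B, 8-aligned); 8..16  mtime  (8B, 8-aligned); 16..24  crc  (8B, 8-aligned); 24..25  version  (1B, 1-aligned); 25..26  size  (1B, 1-aligned); 26..32  -- tail padding (6B); sizeof = 32, alignof = 8
0..4  e  (4B, 4-aligned)
4..5  reserved  (1B, 1-aligned)
5..8  -- padding (3B)
8..40  signature  (32B, 8-aligned)
40..42  f  (2B, 2-aligned)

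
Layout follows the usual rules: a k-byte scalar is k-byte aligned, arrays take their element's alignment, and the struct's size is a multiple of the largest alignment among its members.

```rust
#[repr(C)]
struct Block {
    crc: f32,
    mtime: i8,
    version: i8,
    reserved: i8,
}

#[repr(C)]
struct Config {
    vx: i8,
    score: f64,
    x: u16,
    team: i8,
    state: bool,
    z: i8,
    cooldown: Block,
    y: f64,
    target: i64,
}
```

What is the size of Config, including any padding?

Block: crc at 0 (size 4, align 4) → ends 4; mtime at 4 (size 1, align 1) → ends 5; version at 5 (size 1, align 1) → ends 6; reserved at 6 (size 1, align 1) → ends 7; tail pad 1 to reach multiple of 4; total 8 bytes, alignment 4
vx at 0 (size 1, align 1) → ends 1
pad 7 to align 8 for score
score at 8 (size 8, align 8) → ends 16
x at 16 (size 2, align 2) → ends 18
team at 18 (size 1, align 1) → ends 19
state at 19 (size 1, align 1) → ends 20
z at 20 (size 1, align 1) → ends 21
pad 3 to align 4 for cooldown
cooldown at 24 (size 8, align 4) → ends 32
y at 32 (size 8, align 8) → ends 40
target at 40 (size 8, align 8) → ends 48
total 48 bytes, alignment 8

48 bytes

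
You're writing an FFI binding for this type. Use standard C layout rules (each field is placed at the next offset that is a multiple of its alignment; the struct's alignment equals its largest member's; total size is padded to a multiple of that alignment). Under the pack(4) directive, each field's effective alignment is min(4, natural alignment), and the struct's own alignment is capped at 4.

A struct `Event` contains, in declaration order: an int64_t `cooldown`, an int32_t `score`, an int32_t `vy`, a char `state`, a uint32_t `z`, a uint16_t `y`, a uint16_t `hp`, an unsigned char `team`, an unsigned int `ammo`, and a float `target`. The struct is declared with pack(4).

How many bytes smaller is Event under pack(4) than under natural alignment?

0

natural layout:
  @0: cooldown [8B, align 8] → 8
  @8: score [4B, align 4] → 12
  @12: vy [4B, align 4] → 16
  @16: state [1B, align 1] → 17
  +3 pad (align 4)
  @20: z [4B, align 4] → 24
  @24: y [2B, align 2] → 26
  @26: hp [2B, align 2] → 28
  @28: team [1B, align 1] → 29
  +3 pad (align 4)
  @32: ammo [4B, align 4] → 36
  @36: target [4B, align 4] → 40
  size 40, align 8
packed(4) layout:
  @0: cooldown [8B, align 4] → 8
  @8: score [4B, align 4] → 12
  @12: vy [4B, align 4] → 16
  @16: state [1B, align 1] → 17
  +3 pad (align 4)
  @20: z [4B, align 4] → 24
  @24: y [2B, align 2] → 26
  @26: hp [2B, align 2] → 28
  @28: team [1B, align 1] → 29
  +3 pad (align 4)
  @32: ammo [4B, align 4] → 36
  @36: target [4B, align 4] → 40
  size 40, align 4
40 − 40 = 0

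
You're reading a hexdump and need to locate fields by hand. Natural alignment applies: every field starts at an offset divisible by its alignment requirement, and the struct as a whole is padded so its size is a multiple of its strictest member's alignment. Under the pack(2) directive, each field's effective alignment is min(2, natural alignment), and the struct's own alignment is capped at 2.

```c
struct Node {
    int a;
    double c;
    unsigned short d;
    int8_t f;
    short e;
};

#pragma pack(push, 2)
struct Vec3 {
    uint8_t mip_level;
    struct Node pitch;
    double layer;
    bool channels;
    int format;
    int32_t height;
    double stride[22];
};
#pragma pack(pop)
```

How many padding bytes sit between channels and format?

Node: a at 0 (size 4, align 4) → ends 4; pad 4 to align 8 for c; c at 8 (size 8, align 8) → ends 16; d at 16 (size 2, align 2) → ends 18; f at 18 (size 1, align 1) → ends 19; pad 1 to align 2 for e; e at 20 (size 2, align 2) → ends 22; tail pad 2 to reach multiple of 8; total 24 bytes, alignment 8
mip_level at 0 (size 1, align 1) → ends 1
pad 1 to align 2 for pitch
pitch at 2 (size 24, align 2) → ends 26
layer at 26 (size 8, align 2) → ends 34
channels at 34 (size 1, align 1) → ends 35
pad 1 to align 2 for format
format at 36 (size 4, align 2) → ends 40

1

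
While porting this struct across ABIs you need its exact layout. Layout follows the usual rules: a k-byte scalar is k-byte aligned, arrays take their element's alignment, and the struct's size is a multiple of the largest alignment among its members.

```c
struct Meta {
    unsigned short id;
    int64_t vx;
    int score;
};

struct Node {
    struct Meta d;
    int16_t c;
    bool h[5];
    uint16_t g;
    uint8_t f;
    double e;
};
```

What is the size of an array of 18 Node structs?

Meta: @0: id [2B, align 2] → 2; +6 pad (align 8); @8: vx [8B, align 8] → 16; @16: score [4B, align 4] → 20; +4 tail pad (align 8); size 24, align 8
@0: d [24B, align 8] → 24
@24: c [2B, align 2] → 26
@26: h [5B, align 1] → 31
+1 pad (align 2)
@32: g [2B, align 2] → 34
@34: f [1B, align 1] → 35
+5 pad (align 8)
@40: e [8B, align 8] → 48
size 48, align 8
array of 18: 18 × 48 = 864

864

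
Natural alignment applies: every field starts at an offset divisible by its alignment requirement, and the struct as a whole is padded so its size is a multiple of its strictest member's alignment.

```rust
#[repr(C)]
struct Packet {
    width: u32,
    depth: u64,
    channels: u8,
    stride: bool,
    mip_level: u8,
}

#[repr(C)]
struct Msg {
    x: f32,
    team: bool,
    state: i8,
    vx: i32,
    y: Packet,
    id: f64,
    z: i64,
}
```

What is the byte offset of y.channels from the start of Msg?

32

Packet: width at 0 (size 4, align 4) → ends 4; pad 4 to align 8 for depth; depth at 8 (size 8, align 8) → ends 16; channels at 16 (size 1, align 1) → ends 17; stride at 17 (size 1, align 1) → ends 18; mip_level at 18 (size 1, align 1) → ends 19; tail pad 5 to reach multiple of 8; total 24 bytes, alignment 8
x at 0 (size 4, align 4) → ends 4
team at 4 (size 1, align 1) → ends 5
state at 5 (size 1, align 1) → ends 6
pad 2 to align 4 for vx
vx at 8 (size 4, align 4) → ends 12
pad 4 to align 8 for y
y at 16 (size 24, align 8) → ends 40
within Packet: channels at 16
16 + 16 = 32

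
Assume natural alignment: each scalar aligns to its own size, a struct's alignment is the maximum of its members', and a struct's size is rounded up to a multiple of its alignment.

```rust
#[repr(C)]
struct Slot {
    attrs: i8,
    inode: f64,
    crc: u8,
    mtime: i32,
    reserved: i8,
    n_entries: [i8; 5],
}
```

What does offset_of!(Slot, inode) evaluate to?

attrs at 0 (size 1, align 1) → ends 1
pad 7 to align 8 for inode
inode at 8 (size 8, align 8) → ends 16

8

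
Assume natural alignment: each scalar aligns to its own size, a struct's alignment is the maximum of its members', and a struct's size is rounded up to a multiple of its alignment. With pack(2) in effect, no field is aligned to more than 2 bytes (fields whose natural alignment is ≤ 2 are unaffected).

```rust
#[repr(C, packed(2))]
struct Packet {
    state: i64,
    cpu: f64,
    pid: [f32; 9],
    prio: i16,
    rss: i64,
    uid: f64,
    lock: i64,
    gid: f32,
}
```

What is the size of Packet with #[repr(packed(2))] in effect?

state at 0 (size 8, align 2) → ends 8
cpu at 8 (size 8, align 2) → ends 16
pid at 16 (size 36, align 2) → ends 52
prio at 52 (size 2, align 2) → ends 54
rss at 54 (size 8, align 2) → ends 62
uid at 62 (size 8, align 2) → ends 70
lock at 70 (size 8, align 2) → ends 78
gid at 78 (size 4, align 2) → ends 82
total 82 bytes, alignment 2

82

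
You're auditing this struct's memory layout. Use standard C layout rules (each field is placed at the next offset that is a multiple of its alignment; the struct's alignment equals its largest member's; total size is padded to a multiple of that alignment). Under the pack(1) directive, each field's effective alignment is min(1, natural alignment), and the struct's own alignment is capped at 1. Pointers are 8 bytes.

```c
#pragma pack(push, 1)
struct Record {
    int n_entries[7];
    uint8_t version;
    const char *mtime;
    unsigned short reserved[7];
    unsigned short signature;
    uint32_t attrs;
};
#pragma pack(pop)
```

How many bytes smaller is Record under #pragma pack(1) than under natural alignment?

natural layout:
  @0: n_entries [28B, align 4] → 28
  @28: version [1B, align 1] → 29
  +3 pad (align 8)
  @32: mtime [8B, align 8] → 40
  @40: reserved [14B, align 2] → 54
  @54: signature [2B, align 2] → 56
  @56: attrs [4B, align 4] → 60
  +4 tail pad (align 8)
  size 64, align 8
packed(1) layout:
  @0: n_entries [28B, align 1] → 28
  @28: version [1B, align 1] → 29
  @29: mtime [8B, align 1] → 37
  @37: reserved [14B, align 1] → 51
  @51: signature [2B, align 1] → 53
  @53: attrs [4B, align 1] → 57
  size 57, align 1
64 − 57 = 7

7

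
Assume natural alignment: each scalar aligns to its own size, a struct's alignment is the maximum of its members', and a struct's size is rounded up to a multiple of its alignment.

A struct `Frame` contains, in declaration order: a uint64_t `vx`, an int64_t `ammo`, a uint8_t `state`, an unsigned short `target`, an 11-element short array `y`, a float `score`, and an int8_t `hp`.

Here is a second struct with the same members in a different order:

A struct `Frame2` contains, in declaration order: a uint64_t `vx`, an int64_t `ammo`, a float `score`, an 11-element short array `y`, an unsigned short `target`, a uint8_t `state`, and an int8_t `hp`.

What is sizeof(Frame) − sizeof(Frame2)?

@0: vx [8B, align 8] → 8
@8: ammo [8B, align 8] → 16
@16: state [1B, align 1] → 17
+1 pad (align 2)
@18: target [2B, align 2] → 20
@20: y [22B, align 2] → 42
+2 pad (align 4)
@44: score [4B, align 4] → 48
@48: hp [1B, align 1] → 49
+7 tail pad (align 8)
size 56, align 8
— Frame2 —
@0: vx [8B, align 8] → 8
@8: ammo [8B, align 8] → 16
@16: score [4B, align 4] → 20
@20: y [22B, align 2] → 42
@42: target [2B, align 2] → 44
@44: state [1B, align 1] → 45
@45: hp [1B, align 1] → 46
+2 tail pad (align 8)
size 48, align 8
56 − 48 = 8

8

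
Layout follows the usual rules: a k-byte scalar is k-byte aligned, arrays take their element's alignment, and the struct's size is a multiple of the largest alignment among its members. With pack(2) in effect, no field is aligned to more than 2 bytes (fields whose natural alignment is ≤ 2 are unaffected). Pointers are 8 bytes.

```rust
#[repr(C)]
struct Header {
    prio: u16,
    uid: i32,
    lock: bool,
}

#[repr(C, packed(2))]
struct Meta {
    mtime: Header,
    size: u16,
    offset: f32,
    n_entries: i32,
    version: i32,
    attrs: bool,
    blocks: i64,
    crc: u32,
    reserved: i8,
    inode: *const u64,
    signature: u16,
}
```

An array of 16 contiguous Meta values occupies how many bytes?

832

Header: 0..2  prio  (2B, 2-aligned); 2..4  -- padding (2B); 4..8  uid  (4B, 4-aligned); 8..9  lock  (1B, 1-aligned); 9..12  -- tail padding (3B); sizeof = 12, alignof = 4
0..12  mtime  (12B, 2-aligned)
12..14  size  (2B, 2-aligned)
14..18  offset  (4B, 2-aligned)
18..22  n_entries  (4B, 2-aligned)
22..26  version  (4B, 2-aligned)
26..27  attrs  (1B, 1-aligned)
27..28  -- padding (1B)
28..36  blocks  (8B, 2-aligned)
36..40  crc  (4B, 2-aligned)
40..41  reserved  (1B, 1-aligned)
41..42  -- padding (1B)
42..50  inode  (8B, 2-aligned)
50..52  signature  (2B, 2-aligned)
sizeof = 52, alignof = 2
array of 16: 16 × 52 = 832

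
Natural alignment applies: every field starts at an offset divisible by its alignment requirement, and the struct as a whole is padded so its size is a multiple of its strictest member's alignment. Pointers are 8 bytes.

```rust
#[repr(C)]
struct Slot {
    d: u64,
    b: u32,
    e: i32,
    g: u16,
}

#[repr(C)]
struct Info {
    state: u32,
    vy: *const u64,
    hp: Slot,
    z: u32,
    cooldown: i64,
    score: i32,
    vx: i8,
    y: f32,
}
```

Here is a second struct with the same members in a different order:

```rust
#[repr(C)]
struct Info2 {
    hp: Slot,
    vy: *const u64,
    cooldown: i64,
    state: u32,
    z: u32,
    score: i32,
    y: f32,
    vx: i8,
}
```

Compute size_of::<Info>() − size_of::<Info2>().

Slot: @0: d [8B, align 8] → 8; @8: b [4B, align 4] → 12; @12: e [4B, align 4] → 16; @16: g [2B, align 2] → 18; +6 tail pad (align 8); size 24, align 8
@0: state [4B, align 4] → 4
+4 pad (align 8)
@8: vy [8B, align 8] → 16
@16: hp [24B, align 8] → 40
@40: z [4B, align 4] → 44
+4 pad (align 8)
@48: cooldown [8B, align 8] → 56
@56: score [4B, align 4] → 60
@60: vx [1B, align 1] → 61
+3 pad (align 4)
@64: y [4B, align 4] → 68
+4 tail pad (align 8)
size 72, align 8
— Info2 —
@0: hp [24B, align 8] → 24
@24: vy [8B, align 8] → 32
@32: cooldown [8B, align 8] → 40
@40: state [4B, align 4] → 44
@44: z [4B, align 4] → 48
@48: score [4B, align 4] → 52
@52: y [4B, align 4] → 56
@56: vx [1B, align 1] → 57
+7 tail pad (align 8)
size 64, align 8
72 − 64 = 8

8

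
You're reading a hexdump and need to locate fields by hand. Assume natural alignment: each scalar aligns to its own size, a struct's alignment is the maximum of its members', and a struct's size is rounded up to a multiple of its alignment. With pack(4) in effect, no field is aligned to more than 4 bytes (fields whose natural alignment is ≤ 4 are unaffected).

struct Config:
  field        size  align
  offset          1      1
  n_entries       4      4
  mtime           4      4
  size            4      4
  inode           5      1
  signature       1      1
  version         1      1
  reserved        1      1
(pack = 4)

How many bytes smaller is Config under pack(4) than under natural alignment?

0

natural layout:
  @0: offset [1B, align 1] → 1
  +3 pad (align 4)
  @4: n_entries [4B, align 4] → 8
  @8: mtime [4B, align 4] → 12
  @12: size [4B, align 4] → 16
  @16: inode [5B, align 1] → 21
  @21: signature [1B, align 1] → 22
  @22: version [1B, align 1] → 23
  @23: reserved [1B, align 1] → 24
  size 24, align 4
packed(4) layout:
  @0: offset [1B, align 1] → 1
  +3 pad (align 4)
  @4: n_entries [4B, align 4] → 8
  @8: mtime [4B, align 4] → 12
  @12: size [4B, align 4] → 16
  @16: inode [5B, align 1] → 21
  @21: signature [1B, align 1] → 22
  @22: version [1B, align 1] → 23
  @23: reserved [1B, align 1] → 24
  size 24, align 4
24 − 24 = 0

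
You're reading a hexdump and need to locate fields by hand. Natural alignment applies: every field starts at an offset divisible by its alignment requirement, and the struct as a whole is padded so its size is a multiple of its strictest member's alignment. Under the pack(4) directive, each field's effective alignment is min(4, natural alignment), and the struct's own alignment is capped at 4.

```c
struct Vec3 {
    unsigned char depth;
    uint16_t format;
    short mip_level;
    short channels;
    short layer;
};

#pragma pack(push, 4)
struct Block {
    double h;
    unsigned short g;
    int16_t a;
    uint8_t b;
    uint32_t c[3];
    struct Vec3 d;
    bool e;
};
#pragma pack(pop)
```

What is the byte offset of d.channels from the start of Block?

34

Vec3: @0: depth [1B, align 1] → 1; +1 pad (align 2); @2: format [2B, align 2] → 4; @4: mip_level [2B, align 2] → 6; @6: channels [2B, align 2] → 8; @8: layer [2B, align 2] → 10; size 10, align 2
@0: h [8B, align 4] → 8
@8: g [2B, align 2] → 10
@10: a [2B, align 2] → 12
@12: b [1B, align 1] → 13
+3 pad (align 4)
@16: c [12B, align 4] → 28
@28: d [10B, align 2] → 38
within Vec3: channels at 6
28 + 6 = 34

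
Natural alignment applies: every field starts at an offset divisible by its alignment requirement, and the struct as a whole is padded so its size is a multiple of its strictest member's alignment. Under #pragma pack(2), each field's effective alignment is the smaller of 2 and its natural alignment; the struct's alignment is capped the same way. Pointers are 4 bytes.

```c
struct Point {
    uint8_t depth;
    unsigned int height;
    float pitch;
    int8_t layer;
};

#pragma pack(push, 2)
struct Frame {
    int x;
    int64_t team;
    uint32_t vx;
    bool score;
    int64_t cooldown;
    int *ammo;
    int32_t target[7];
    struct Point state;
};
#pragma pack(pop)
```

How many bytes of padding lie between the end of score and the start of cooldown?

Point: 0..1  depth  (1B, 1-aligned); 1..4  -- padding (3B); 4..8  height  (4B, 4-aligned); 8..12  pitch  (4B, 4-aligned); 12..13  layer  (1B, 1-aligned); 13..16  -- tail padding (3B); sizeof = 16, alignof = 4
0..4  x  (4B, 2-aligned)
4..12  team  (8B, 2-aligned)
12..16  vx  (4B, 2-aligned)
16..17  score  (1B, 1-aligned)
17..18  -- padding (1B)
18..26  cooldown  (8B, 2-aligned)

1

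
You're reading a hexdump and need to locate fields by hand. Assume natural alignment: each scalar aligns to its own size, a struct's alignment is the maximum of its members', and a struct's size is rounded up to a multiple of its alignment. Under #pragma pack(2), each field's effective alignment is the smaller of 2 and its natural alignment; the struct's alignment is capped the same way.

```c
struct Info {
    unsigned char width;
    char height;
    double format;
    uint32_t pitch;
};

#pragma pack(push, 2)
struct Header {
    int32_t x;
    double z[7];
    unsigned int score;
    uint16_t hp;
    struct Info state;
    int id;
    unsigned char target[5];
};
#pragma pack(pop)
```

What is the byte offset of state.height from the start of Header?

Info: width at 0 (size 1, align 1) → ends 1; height at 1 (size 1, align 1) → ends 2; pad 6 to align 8 for format; format at 8 (size 8, align 8) → ends 16; pitch at 16 (size 4, align 4) → ends 20; tail pad 4 to reach multiple of 8; total 24 bytes, alignment 8
x at 0 (size 4, align 2) → ends 4
z at 4 (size 56, align 2) → ends 60
score at 60 (size 4, align 2) → ends 64
hp at 64 (size 2, align 2) → ends 66
state at 66 (size 24, align 2) → ends 90
within Info: height at 1
66 + 1 = 67

67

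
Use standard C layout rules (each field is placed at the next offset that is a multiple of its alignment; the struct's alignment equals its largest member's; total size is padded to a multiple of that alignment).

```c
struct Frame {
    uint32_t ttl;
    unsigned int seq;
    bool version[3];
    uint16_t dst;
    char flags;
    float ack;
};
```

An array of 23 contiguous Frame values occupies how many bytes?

@0: ttl [4B, align 4] → 4
@4: seq [4B, align 4] → 8
@8: version [3B, align 1] → 11
+1 pad (align 2)
@12: dst [2B, align 2] → 14
@14: flags [1B, align 1] → 15
+1 pad (align 4)
@16: ack [4B, align 4] → 20
size 20, align 4
array of 23: 23 × 20 = 460

460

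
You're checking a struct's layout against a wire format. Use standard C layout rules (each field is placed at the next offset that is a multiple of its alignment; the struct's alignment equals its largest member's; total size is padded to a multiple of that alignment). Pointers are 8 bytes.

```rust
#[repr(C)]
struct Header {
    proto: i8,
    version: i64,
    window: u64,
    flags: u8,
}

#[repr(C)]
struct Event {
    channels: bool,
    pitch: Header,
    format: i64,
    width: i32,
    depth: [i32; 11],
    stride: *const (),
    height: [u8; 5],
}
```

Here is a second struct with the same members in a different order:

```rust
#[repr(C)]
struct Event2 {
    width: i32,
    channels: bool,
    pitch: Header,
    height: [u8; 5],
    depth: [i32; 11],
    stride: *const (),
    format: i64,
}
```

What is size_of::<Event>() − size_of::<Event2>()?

Header: 0..1  proto  (1B, 1-aligned); 1..8  -- padding (7B); 8..16  version  (8B, 8-aligned); 16..24  window  (8B, 8-aligned); 24..25  flags  (1B, 1-aligned); 25..32  -- tail padding (7B); sizeof = 32, alignof = 8
0..1  channels  (1B, 1-aligned)
1..8  -- padding (7B)
8..40  pitch  (32B, 8-aligned)
40..48  format  (8B, 8-aligned)
48..52  width  (4B, 4-aligned)
52..96  depth  (44B, 4-aligned)
96..104  stride  (8B, 8-aligned)
104..109  height  (5B, 1-aligned)
109..112  -- tail padding (3B)
sizeof = 112, alignof = 8
— Event2 —
0..4  width  (4B, 4-aligned)
4..5  channels  (1B, 1-aligned)
5..8  -- padding (3B)
8..40  pitch  (32B, 8-aligned)
40..45  height  (5B, 1-aligned)
45..48  -- padding (3B)
48..92  depth  (44B, 4-aligned)
92..96  -- padding (4B)
96..104  stride  (8B, 8-aligned)
104..112  format  (8B, 8-aligned)
sizeof = 112, alignof = 8
112 − 112 = 0

0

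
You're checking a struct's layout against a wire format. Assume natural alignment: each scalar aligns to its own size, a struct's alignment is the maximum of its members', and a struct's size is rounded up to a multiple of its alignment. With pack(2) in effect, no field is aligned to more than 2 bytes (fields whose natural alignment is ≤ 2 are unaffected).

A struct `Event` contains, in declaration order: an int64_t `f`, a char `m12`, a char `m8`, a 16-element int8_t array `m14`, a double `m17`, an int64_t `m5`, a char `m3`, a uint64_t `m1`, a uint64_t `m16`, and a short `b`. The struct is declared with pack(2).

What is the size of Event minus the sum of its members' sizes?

@0: f [8B, align 2] → 8
@8: m12 [1B, align 1] → 9
@9: m8 [1B, align 1] → 10
@10: m14 [16B, align 1] → 26
@26: m17 [8B, align 2] → 34
@34: m5 [8B, align 2] → 42
@42: m3 [1B, align 1] → 43
+1 pad (align 2)
@44: m1 [8B, align 2] → 52
@52: m16 [8B, align 2] → 60
@60: b [2B, align 2] → 62
size 62, align 2
data bytes 61, size 62 → padding 1

1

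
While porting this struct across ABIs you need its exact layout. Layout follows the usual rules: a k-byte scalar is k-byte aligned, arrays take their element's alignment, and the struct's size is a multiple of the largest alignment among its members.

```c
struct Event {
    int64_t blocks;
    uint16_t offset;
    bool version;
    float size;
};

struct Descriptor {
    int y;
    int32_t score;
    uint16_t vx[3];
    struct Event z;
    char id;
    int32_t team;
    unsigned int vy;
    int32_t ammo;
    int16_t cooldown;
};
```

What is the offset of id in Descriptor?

32

Event: blocks at 0 (size 8, align 8) → ends 8; offset at 8 (size 2, align 2) → ends 10; version at 10 (size 1, align 1) → ends 11; pad 1 to align 4 for size; size at 12 (size 4, align 4) → ends 16; total 16 bytes, alignment 8
y at 0 (size 4, align 4) → ends 4
score at 4 (size 4, align 4) → ends 8
vx at 8 (size 6, align 2) → ends 14
pad 2 to align 8 for z
z at 16 (size 16, align 8) → ends 32
id at 32 (size 1, align 1) → ends 33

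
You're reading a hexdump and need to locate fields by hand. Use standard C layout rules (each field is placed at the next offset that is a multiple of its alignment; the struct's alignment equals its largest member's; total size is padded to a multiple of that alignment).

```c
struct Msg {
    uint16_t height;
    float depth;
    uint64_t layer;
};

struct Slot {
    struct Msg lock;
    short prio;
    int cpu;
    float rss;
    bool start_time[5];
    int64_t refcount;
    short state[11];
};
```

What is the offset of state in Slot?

Msg: 0..2  height  (2B, 2-aligned); 2..4  -- padding (2B); 4..8  depth  (4B, 4-aligned); 8..16  layer  (8B, 8-aligned); sizeof = 16, alignof = 8
0..16  lock  (16B, 8-aligned)
16..18  prio  (2B, 2-aligned)
18..20  -- padding (2B)
20..24  cpu  (4B, 4-aligned)
24..28  rss  (4B, 4-aligned)
28..33  start_time  (5B, 1-aligned)
33..40  -- padding (7B)
40..48  refcount  (8B, 8-aligned)
48..70  state  (22B, 2-aligned)

48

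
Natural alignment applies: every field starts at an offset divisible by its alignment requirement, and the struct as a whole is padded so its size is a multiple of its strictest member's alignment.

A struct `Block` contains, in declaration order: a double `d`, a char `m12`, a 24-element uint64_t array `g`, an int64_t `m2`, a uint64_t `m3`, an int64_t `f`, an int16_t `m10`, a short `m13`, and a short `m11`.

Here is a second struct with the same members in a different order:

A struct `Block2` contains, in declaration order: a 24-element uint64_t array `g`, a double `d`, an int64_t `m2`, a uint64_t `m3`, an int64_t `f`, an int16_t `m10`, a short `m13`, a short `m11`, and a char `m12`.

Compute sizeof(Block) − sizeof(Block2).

8

0..8  d  (8B, 8-aligned)
8..9  m12  (1B, 1-aligned)
9..16  -- padding (7B)
16..208  g  (192B, 8-aligned)
208..216  m2  (8B, 8-aligned)
216..224  m3  (8B, 8-aligned)
224..232  f  (8B, 8-aligned)
232..234  m10  (2B, 2-aligned)
234..236  m13  (2B, 2-aligned)
236..238  m11  (2B, 2-aligned)
238..240  -- tail padding (2B)
sizeof = 240, alignof = 8
— Block2 —
0..192  g  (192B, 8-aligned)
192..200  d  (8B, 8-aligned)
200..208  m2  (8B, 8-aligned)
208..216  m3  (8B, 8-aligned)
216..224  f  (8B, 8-aligned)
224..226  m10  (2B, 2-aligned)
226..228  m13  (2B, 2-aligned)
228..230  m11  (2B, 2-aligned)
230..231  m12  (1B, 1-aligned)
231..232  -- tail padding (1B)
sizeof = 232, alignof = 8
240 − 232 = 8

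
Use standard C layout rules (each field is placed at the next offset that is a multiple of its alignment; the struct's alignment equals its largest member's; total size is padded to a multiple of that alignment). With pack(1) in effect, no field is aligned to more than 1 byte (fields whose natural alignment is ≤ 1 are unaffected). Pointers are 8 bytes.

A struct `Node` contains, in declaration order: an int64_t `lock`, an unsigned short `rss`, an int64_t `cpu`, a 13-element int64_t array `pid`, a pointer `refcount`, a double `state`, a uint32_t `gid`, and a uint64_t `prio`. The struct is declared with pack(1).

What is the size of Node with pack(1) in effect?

0..8  lock  (8B, 1-aligned)
8..10  rss  (2B, 1-aligned)
10..18  cpu  (8B, 1-aligned)
18..122  pid  (104B, 1-aligned)
122..130  refcount  (8B, 1-aligned)
130..138  state  (8B, 1-aligned)
138..142  gid  (4B, 1-aligned)
142..150  prio  (8B, 1-aligned)
sizeof = 150, alignof = 1

150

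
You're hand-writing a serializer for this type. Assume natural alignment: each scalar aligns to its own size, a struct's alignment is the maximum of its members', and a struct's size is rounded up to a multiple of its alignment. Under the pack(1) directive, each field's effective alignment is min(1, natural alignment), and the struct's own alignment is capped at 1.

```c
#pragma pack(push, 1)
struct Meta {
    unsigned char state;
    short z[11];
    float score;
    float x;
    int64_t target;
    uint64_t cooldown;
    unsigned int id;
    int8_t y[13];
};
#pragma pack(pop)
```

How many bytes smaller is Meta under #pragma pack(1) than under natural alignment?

natural layout:
  @0: state [1B, align 1] → 1
  +1 pad (align 2)
  @2: z [22B, align 2] → 24
  @24: score [4B, align 4] → 28
  @28: x [4B, align 4] → 32
  @32: target [8B, align 8] → 40
  @40: cooldown [8B, align 8] → 48
  @48: id [4B, align 4] → 52
  @52: y [13B, align 1] → 65
  +7 tail pad (align 8)
  size 72, align 8
packed(1) layout:
  @0: state [1B, align 1] → 1
  @1: z [22B, align 1] → 23
  @23: score [4B, align 1] → 27
  @27: x [4B, align 1] → 31
  @31: target [8B, align 1] → 39
  @39: cooldown [8B, align 1] → 47
  @47: id [4B, align 1] → 51
  @51: y [13B, align 1] → 64
  size 64, align 1
72 − 64 = 8

8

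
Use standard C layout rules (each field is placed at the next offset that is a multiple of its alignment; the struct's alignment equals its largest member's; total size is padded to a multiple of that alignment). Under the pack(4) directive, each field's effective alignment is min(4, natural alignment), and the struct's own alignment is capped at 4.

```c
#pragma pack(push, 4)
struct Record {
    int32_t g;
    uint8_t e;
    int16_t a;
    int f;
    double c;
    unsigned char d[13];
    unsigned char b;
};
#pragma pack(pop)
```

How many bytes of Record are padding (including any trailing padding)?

3

@0: g [4B, align 4] → 4
@4: e [1B, align 1] → 5
+1 pad (align 2)
@6: a [2B, align 2] → 8
@8: f [4B, align 4] → 12
@12: c [8B, align 4] → 20
@20: d [13B, align 1] → 33
@33: b [1B, align 1] → 34
+2 tail pad (align 4)
size 36, align 4
data bytes 33, size 36 → padding 3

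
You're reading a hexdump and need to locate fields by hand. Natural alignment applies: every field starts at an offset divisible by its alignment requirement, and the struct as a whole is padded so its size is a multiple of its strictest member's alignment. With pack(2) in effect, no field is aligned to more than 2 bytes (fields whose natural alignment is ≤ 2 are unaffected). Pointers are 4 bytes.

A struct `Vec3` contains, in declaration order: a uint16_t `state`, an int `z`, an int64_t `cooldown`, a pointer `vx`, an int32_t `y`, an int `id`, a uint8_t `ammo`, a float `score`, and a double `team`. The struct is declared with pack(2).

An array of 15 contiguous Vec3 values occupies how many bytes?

state at 0 (size 2, align 2) → ends 2
z at 2 (size 4, align 2) → ends 6
cooldown at 6 (size 8, align 2) → ends 14
vx at 14 (size 4, align 2) → ends 18
y at 18 (size 4, align 2) → ends 22
id at 22 (size 4, align 2) → ends 26
ammo at 26 (size 1, align 1) → ends 27
pad 1 to align 2 for score
score at 28 (size 4, align 2) → ends 32
team at 32 (size 8, align 2) → ends 40
total 40 bytes, alignment 2
array of 15: 15 × 40 = 600

600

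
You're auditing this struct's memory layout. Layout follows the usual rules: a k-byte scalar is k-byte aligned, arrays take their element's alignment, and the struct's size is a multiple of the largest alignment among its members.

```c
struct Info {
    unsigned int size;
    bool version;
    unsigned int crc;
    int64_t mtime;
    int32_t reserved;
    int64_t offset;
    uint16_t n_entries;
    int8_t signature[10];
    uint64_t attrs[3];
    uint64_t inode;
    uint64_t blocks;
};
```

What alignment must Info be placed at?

8

member alignments: size=4, version=1, crc=4, mtime=8, reserved=4, offset=8, n_entries=2, signature=1, attrs=8, inode=8, blocks=8
max = 8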